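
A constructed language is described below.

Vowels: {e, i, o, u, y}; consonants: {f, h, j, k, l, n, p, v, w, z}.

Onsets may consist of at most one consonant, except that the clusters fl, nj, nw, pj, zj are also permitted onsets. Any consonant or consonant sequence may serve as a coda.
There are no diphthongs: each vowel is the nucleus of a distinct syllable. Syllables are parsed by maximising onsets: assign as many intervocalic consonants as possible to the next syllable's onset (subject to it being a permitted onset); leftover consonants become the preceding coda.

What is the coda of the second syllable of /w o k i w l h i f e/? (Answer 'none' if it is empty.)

wl

Vowels present: o, i, i, e; each is a nucleus, giving 4 syllables.
/o…i/ gap (V1→V2): /k/ → onset of the next syllable (single consonants are always licit onsets).
/i…i/ gap (V2→V3): /wlh/ — longest licit onset from the right is /h/, leaving /wl/ as coda.
/i…e/ gap (V3→V4): just /f/ — single C goes to the following onset.
Putting it together: wo.kiwl.hi.fe.
Syllable 2 is /kiwl/: onset /k/, nucleus /i/, coda /wl/.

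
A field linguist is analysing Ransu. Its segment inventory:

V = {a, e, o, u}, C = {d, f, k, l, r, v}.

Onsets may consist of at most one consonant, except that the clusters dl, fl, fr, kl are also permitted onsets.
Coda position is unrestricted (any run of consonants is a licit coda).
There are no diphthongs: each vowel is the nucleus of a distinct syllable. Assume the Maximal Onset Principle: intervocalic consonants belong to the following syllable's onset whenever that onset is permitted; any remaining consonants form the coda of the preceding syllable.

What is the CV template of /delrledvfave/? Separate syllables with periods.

The vowels are e, e, a, e — 4 nuclei, so 4 syllables.
Between /e/ (V1) and /e/ (V2): cluster /lrl/ — the longest permitted-onset suffix is /l/; onset = /l/, preceding coda = /lr/.
Between /e/ (V2) and /a/ (V3): cluster /dvf/ — the longest permitted-onset suffix is /f/; onset = /f/, preceding coda = /dv/.
Between /a/ (V3) and /e/ (V4): /v/ is a single consonant, so it becomes the next onset.
Result: delr.ledv.fa.ve.
Mapping each syllable to C/V: /delr/ → CVCC, /ledv/ → CVCC, /fa/ → CV, /ve/ → CV.

CVCC.CVCC.CV.CV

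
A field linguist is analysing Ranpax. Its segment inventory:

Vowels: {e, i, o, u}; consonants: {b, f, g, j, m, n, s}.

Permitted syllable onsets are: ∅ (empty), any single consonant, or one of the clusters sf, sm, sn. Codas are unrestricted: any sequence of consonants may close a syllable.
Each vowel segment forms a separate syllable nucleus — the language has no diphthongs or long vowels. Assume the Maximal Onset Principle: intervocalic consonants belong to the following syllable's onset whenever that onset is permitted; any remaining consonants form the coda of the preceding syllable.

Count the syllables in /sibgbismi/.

The vowels are i, i, i — 3 nuclei, so 3 syllables.

3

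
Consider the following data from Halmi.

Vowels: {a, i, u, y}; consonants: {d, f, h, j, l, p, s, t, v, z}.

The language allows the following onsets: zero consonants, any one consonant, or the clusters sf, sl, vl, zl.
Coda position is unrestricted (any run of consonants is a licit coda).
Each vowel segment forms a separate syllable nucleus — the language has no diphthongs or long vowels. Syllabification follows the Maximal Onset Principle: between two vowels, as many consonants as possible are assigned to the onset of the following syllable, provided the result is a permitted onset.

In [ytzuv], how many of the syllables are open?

0

Vowels present: y, u; each is a nucleus, giving 2 syllables.
Between /y/ (V1) and /u/ (V2): /tz/ — longest licit onset from the right is /z/, leaving /t/ as coda.
Result: yt.zuv.
Classifying each syllable: /yt/ (closed), /zuv/ (closed).
Open syllables: 0.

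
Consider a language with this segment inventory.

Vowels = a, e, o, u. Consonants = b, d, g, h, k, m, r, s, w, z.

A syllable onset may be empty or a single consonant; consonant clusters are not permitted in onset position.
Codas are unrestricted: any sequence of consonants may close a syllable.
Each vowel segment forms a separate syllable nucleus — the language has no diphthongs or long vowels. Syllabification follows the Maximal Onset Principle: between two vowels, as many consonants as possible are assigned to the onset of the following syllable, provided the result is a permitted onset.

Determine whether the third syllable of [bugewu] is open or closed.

Nuclei (vowels): u, e, u → 3 syllables.
/u…e/ gap (V1→V2): just /g/ — single C goes to the following onset.
/e…u/ gap (V2→V3): /w/ is a single consonant, so it becomes the next onset.
Result: bu.ge.wu.
Syllable 3 is /wu/; it ends in its nucleus with no coda, so it is open.

open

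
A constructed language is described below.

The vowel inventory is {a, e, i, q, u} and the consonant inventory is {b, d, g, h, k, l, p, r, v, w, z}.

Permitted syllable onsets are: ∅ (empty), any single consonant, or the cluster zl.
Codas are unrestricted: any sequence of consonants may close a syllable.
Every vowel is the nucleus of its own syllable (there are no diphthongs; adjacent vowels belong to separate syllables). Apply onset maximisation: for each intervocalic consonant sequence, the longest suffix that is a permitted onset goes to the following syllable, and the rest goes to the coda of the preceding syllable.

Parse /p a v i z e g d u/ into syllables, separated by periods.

Vowels present: a, i, e, u; each is a nucleus, giving 4 syllables.
Between /a/ (V1) and /i/ (V2): /v/ is a single consonant, so it becomes the next onset.
Between /i/ (V2) and /e/ (V3): /z/ is a single consonant, so it becomes the next onset.
Between /e/ (V3) and /u/ (V4): /gd/ — longest licit onset from the right is /d/, leaving /g/ as coda.

pa.vi.zeg.du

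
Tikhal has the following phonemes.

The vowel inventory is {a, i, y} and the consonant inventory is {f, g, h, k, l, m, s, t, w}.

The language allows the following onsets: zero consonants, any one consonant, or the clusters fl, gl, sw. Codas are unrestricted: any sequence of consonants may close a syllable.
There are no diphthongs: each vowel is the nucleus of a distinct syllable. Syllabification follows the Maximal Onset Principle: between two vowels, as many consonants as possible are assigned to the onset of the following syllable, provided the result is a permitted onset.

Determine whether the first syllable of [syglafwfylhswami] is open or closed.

open

The vowels are y, a, y, a, i — 5 nuclei, so 5 syllables.
Between /y/ (V1) and /a/ (V2): cluster /gl/ — /gl/ is itself a permitted onset, so the whole cluster goes right; preceding coda = ∅.
Between /a/ (V2) and /y/ (V3): /fwf/ — longest licit onset from the right is /f/, leaving /fw/ as coda.
Between /y/ (V3) and /a/ (V4): /lhsw/ — longest licit onset from the right is /sw/, leaving /lh/ as coda.
Between /a/ (V4) and /i/ (V5): /m/ is a single consonant, so it becomes the next onset.
Syllabification: sy.glafw.fylh.swa.mi.
Syllable 1 is /sy/; it ends in its nucleus with no coda, so it is open.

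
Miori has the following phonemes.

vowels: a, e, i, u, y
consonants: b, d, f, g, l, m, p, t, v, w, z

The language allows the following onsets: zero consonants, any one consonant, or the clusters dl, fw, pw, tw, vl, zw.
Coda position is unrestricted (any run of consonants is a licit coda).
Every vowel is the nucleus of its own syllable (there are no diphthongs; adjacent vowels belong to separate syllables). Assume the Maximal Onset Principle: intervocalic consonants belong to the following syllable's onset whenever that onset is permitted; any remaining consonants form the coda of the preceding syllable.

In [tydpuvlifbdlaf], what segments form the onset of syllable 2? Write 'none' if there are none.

p

Vowels present: y, u, i, a; each is a nucleus, giving 4 syllables.
Between /y/ (V1) and /u/ (V2): /dp/ splits as /d/ + /p/ (/p/ is the longest suffix that is a licit onset).
Between /u/ (V2) and /i/ (V3): cluster /vl/ — /vl/ is itself a permitted onset, so the whole cluster goes right; preceding coda = ∅.
Between /i/ (V3) and /a/ (V4): /fbdl/ — longest licit onset from the right is /dl/, leaving /fb/ as coda.
So the parse is tyd.pu.vlifb.dlaf.
Syllable 2 is /pu/: onset /p/, nucleus /u/, coda ∅.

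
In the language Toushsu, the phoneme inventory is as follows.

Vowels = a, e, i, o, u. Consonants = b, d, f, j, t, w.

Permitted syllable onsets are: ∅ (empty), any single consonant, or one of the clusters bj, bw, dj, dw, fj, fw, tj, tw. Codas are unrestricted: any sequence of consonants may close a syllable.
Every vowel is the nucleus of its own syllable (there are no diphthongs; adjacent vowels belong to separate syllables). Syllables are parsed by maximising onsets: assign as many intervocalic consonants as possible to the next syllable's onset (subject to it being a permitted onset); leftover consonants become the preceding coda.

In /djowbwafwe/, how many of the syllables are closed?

1

Vowels present: o, a, e; each is a nucleus, giving 3 syllables.
σ1/σ2 boundary: cluster /wbw/ — the longest permitted-onset suffix is /bw/; onset = /bw/, preceding coda = /w/.
σ2/σ3 boundary: /fw/ — entire cluster is a permitted onset → onset /fw/, coda ∅.
Result: djow.bwa.fwe.
Classifying each syllable: /djow/ (closed), /bwa/ (open), /fwe/ (open).
Closed syllables: 1.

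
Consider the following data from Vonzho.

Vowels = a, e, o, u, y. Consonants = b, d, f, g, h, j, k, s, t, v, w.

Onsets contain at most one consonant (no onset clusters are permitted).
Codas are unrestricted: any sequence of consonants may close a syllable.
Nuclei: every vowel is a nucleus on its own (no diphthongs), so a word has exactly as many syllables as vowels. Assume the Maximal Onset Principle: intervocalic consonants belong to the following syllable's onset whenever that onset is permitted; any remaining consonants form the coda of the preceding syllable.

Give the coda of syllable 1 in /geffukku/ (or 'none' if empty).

The vowels are e, u, u — 3 nuclei, so 3 syllables.
Between /e/ (V1) and /u/ (V2): /ff/ splits as /f/ + /f/ (/f/ is the longest suffix that is a licit onset).
Between /u/ (V2) and /u/ (V3): /kk/; trying suffixes from longest down, /k/ is the first permitted one, so coda /k/ | onset /k/.
Result: gef.fuk.ku.
Syllable 1 is /gef/: onset /g/, nucleus /e/, coda /f/.

f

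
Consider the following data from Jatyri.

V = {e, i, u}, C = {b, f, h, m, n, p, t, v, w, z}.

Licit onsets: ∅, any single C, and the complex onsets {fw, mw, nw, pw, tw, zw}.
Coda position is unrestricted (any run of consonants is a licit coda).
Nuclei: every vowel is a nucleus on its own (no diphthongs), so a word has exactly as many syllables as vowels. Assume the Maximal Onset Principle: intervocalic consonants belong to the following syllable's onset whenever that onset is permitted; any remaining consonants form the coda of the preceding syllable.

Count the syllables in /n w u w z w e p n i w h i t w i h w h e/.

Vowels present: u, e, i, i, i, e; each is a nucleus, giving 6 syllables.

6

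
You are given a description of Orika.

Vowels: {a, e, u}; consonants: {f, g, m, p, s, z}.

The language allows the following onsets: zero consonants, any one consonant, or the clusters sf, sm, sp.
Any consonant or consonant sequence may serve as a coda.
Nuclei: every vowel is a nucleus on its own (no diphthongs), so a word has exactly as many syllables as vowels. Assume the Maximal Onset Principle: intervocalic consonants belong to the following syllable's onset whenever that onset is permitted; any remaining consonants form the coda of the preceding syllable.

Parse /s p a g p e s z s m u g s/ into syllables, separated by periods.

spag.pesz.smugs

The vowels are a, e, u — 3 nuclei, so 3 syllables.
V1 /a/ – V2 /e/: /gp/; trying suffixes from longest down, /p/ is the first permitted one, so coda /g/ | onset /p/.
V2 /e/ – V3 /u/: /szsm/ — longest licit onset from the right is /sm/, leaving /sz/ as coda.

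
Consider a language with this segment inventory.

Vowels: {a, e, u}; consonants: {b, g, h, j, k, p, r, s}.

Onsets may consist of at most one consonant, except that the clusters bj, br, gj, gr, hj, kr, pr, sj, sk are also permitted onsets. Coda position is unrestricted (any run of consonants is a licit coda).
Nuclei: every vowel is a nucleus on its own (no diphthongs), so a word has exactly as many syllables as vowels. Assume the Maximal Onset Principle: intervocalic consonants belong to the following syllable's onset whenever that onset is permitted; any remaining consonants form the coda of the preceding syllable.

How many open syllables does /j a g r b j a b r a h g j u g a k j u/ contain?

Nuclei (vowels): a, a, a, u, a, u → 6 syllables.
Between /a/ (V1) and /a/ (V2): /grbj/; trying suffixes from longest down, /bj/ is the first permitted one, so coda /gr/ | onset /bj/.
Between /a/ (V2) and /a/ (V3): /br/ is a licit onset in full, so it all attaches to the next syllable.
Between /a/ (V3) and /u/ (V4): cluster /hgj/ — the longest permitted-onset suffix is /gj/; onset = /gj/, preceding coda = /h/.
Between /u/ (V4) and /a/ (V5): /g/ is a single consonant, so it becomes the next onset.
Between /a/ (V5) and /u/ (V6): /kj/; trying suffixes from longest down, /j/ is the first permitted one, so coda /k/ | onset /j/.
Putting it together: jagr.bja.brah.gju.gak.ju.
Classifying each syllable: /jagr/ (closed), /bja/ (open), /brah/ (closed), /gju/ (open), /gak/ (closed), /ju/ (open).
Open syllables: 3.

3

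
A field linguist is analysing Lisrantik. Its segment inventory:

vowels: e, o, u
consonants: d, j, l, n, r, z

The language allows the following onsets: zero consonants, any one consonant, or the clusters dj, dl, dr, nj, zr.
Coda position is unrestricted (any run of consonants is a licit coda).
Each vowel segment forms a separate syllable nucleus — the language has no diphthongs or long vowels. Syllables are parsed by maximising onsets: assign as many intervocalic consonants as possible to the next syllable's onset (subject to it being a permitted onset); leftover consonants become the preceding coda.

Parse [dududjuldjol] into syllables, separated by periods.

Vowels present: u, u, u, o; each is a nucleus, giving 4 syllables.
σ1/σ2 boundary: just /d/ — single C goes to the following onset.
σ2/σ3 boundary: cluster /dj/ — /dj/ is itself a permitted onset, so the whole cluster goes right; preceding coda = ∅.
σ3/σ4 boundary: /ldj/ — longest licit onset from the right is /dj/, leaving /l/ as coda.

du.du.djul.djol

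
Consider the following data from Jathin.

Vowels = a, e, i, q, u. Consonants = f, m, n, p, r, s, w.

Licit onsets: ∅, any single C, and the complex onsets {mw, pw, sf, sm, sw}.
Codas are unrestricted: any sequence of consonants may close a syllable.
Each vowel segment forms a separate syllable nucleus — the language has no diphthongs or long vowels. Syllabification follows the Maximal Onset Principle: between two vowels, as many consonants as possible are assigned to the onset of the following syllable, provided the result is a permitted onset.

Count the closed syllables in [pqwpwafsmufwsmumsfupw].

Nuclei (vowels): q, a, u, u, u → 5 syllables.
σ1/σ2 boundary: cluster /wpw/ — the longest permitted-onset suffix is /pw/; onset = /pw/, preceding coda = /w/.
σ2/σ3 boundary: /fsm/; trying suffixes from longest down, /sm/ is the first permitted one, so coda /f/ | onset /sm/.
σ3/σ4 boundary: /fwsm/ — longest licit onset from the right is /sm/, leaving /fw/ as coda.
σ4/σ5 boundary: /msf/ splits as /m/ + /sf/ (/sf/ is the longest suffix that is a licit onset).
So the parse is pqw.pwaf.smufw.smum.sfupw.
Classifying each syllable: /pqw/ (closed), /pwaf/ (closed), /smufw/ (closed), /smum/ (closed), /sfupw/ (closed).
Closed syllables: 5.

5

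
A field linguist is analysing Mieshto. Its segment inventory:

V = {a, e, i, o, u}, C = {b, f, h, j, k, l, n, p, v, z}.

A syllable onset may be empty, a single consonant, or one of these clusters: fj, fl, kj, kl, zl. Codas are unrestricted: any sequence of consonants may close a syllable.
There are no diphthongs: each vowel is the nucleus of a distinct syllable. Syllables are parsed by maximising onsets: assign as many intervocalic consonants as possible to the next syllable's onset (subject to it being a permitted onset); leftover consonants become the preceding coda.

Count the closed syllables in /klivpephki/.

2

Vowels present: i, e, i; each is a nucleus, giving 3 syllables.
Between /i/ (V1) and /e/ (V2): /vp/; trying suffixes from longest down, /p/ is the first permitted one, so coda /v/ | onset /p/.
Between /e/ (V2) and /i/ (V3): /phk/; trying suffixes from longest down, /k/ is the first permitted one, so coda /ph/ | onset /k/.
Putting it together: kliv.peph.ki.
Classifying each syllable: /kliv/ (closed), /peph/ (closed), /ki/ (open).
Closed syllables: 2.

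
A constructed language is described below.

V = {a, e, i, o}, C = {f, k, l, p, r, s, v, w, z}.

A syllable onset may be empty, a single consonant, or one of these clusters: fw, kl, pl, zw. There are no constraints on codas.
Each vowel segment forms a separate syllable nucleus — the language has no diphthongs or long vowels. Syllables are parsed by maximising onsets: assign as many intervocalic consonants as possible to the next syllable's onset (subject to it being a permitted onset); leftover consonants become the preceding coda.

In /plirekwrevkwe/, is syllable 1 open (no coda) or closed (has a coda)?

The vowels are i, e, e, e — 4 nuclei, so 4 syllables.
Between /i/ (V1) and /e/ (V2): /r/ → onset of the next syllable (single consonants are always licit onsets).
Between /e/ (V2) and /e/ (V3): cluster /kwr/ — the longest permitted-onset suffix is /r/; onset = /r/, preceding coda = /kw/.
Between /e/ (V3) and /e/ (V4): /vkw/ — longest licit onset from the right is /w/, leaving /vk/ as coda.
Putting it together: pli.rekw.revk.we.
Syllable 1 is /pli/; it ends in its nucleus with no coda, so it is open.

open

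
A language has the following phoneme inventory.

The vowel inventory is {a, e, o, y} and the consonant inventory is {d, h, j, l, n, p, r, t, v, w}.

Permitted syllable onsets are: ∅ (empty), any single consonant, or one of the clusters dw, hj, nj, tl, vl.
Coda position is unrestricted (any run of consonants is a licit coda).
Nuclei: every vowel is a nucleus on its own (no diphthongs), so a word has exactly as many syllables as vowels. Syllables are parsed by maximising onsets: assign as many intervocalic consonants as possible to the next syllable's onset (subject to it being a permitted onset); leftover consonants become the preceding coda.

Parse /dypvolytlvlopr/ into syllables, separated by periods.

Vowels present: y, o, y, o; each is a nucleus, giving 4 syllables.
/y…o/ gap (V1→V2): cluster /pv/ — the longest permitted-onset suffix is /v/; onset = /v/, preceding coda = /p/.
/o…y/ gap (V2→V3): /l/ is a single consonant, so it becomes the next onset.
/y…o/ gap (V3→V4): cluster /tlvl/ — the longest permitted-onset suffix is /vl/; onset = /vl/, preceding coda = /tl/.

dyp.vo.lytl.vlopr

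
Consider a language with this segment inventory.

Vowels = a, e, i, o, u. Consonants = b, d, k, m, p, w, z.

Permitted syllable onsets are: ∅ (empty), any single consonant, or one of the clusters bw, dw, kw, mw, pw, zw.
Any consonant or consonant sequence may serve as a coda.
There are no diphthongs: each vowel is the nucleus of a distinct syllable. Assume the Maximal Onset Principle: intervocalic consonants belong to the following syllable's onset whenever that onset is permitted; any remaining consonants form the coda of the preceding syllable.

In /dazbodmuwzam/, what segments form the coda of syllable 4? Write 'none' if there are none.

m

The vowels are a, o, u, a — 4 nuclei, so 4 syllables.
σ1/σ2 boundary: /zb/; trying suffixes from longest down, /b/ is the first permitted one, so coda /z/ | onset /b/.
σ2/σ3 boundary: /dm/ — longest licit onset from the right is /m/, leaving /d/ as coda.
σ3/σ4 boundary: /wz/ — longest licit onset from the right is /z/, leaving /w/ as coda.
Putting it together: daz.bod.muw.zam.
Syllable 4 is /zam/: onset /z/, nucleus /a/, coda /m/.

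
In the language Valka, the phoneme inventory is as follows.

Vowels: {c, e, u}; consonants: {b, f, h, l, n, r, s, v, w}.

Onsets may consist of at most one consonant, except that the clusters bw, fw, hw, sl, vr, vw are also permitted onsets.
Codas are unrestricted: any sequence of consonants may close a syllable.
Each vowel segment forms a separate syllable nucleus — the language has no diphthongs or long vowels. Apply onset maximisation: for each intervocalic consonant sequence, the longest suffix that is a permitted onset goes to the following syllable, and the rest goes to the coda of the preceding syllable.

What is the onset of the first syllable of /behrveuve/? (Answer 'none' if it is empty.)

b

The vowels are e, e, u, e — 4 nuclei, so 4 syllables.
/e…e/ gap (V1→V2): /hrv/ — longest licit onset from the right is /v/, leaving /hr/ as coda.
/e…u/ gap (V2→V3): nothing intervenes; syllable break is V.V.
/u…e/ gap (V3→V4): /v/ is a single consonant, so it becomes the next onset.
So the parse is behr.ve.u.ve.
Syllable 1 is /behr/: onset /b/, nucleus /e/, coda /hr/.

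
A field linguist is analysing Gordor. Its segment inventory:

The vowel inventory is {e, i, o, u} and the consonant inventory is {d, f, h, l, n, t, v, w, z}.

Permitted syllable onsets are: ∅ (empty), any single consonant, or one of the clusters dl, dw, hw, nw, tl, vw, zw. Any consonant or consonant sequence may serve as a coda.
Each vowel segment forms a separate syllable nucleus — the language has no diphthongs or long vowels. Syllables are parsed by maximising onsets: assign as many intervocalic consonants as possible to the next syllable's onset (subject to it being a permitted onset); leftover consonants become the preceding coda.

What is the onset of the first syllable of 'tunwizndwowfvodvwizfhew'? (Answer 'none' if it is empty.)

t

The vowels are u, i, o, o, i, e — 6 nuclei, so 6 syllables.
V1 /u/ – V2 /i/: /nw/ is a licit onset in full, so it all attaches to the next syllable.
V2 /i/ – V3 /o/: /zndw/ splits as /zn/ + /dw/ (/dw/ is the longest suffix that is a licit onset).
V3 /o/ – V4 /o/: /wfv/ splits as /wf/ + /v/ (/v/ is the longest suffix that is a licit onset).
V4 /o/ – V5 /i/: /dvw/; trying suffixes from longest down, /vw/ is the first permitted one, so coda /d/ | onset /vw/.
V5 /i/ – V6 /e/: /zfh/; trying suffixes from longest down, /h/ is the first permitted one, so coda /zf/ | onset /h/.
Result: tu.nwizn.dwowf.vod.vwizf.hew.
Syllable 1 is /tu/: onset /t/, nucleus /u/, coda ∅.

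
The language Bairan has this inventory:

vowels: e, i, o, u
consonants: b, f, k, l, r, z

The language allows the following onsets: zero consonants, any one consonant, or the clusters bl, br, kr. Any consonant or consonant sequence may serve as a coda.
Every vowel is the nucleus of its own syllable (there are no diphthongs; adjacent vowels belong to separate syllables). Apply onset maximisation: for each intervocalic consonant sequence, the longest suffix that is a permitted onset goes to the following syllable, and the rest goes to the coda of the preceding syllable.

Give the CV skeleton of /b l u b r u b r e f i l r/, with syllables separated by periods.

The vowels are u, u, e, i — 4 nuclei, so 4 syllables.
σ1/σ2 boundary: /br/ — entire cluster is a permitted onset → onset /br/, coda ∅.
σ2/σ3 boundary: cluster /br/ — /br/ is itself a permitted onset, so the whole cluster goes right; preceding coda = ∅.
σ3/σ4 boundary: /f/ is a single consonant, so it becomes the next onset.
Result: blu.bru.bre.filr.
Mapping each syllable to C/V: /blu/ → CCV, /bru/ → CCV, /bre/ → CCV, /filr/ → CVCC.

CCV.CCV.CCV.CVCC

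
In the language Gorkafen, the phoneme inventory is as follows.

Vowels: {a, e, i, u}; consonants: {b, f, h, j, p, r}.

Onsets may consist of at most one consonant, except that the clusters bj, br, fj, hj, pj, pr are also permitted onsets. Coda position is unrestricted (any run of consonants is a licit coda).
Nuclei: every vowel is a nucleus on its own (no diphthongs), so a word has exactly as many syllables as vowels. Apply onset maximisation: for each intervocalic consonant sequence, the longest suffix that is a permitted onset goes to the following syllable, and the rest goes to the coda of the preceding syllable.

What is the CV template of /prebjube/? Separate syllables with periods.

Nuclei (vowels): e, u, e → 3 syllables.
/e…u/ gap (V1→V2): /bj/ — entire cluster is a permitted onset → onset /bj/, coda ∅.
/u…e/ gap (V2→V3): /b/ is a single consonant, so it becomes the next onset.
Syllabification: pre.bju.be.
Mapping each syllable to C/V: /pre/ → CCV, /bju/ → CCV, /be/ → CV.

CCV.CCV.CV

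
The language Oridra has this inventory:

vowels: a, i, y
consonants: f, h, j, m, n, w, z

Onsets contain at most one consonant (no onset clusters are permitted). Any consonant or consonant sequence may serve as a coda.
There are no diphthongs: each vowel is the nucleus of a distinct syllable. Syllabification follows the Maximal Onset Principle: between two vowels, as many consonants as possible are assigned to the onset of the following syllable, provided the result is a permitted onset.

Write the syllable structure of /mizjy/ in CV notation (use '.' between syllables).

Nuclei (vowels): i, y → 2 syllables.
V1 /i/ – V2 /y/: /zj/ — longest licit onset from the right is /j/, leaving /z/ as coda.
So the parse is miz.jy.
Mapping each syllable to C/V: /miz/ → CVC, /jy/ → CV.

CVC.CV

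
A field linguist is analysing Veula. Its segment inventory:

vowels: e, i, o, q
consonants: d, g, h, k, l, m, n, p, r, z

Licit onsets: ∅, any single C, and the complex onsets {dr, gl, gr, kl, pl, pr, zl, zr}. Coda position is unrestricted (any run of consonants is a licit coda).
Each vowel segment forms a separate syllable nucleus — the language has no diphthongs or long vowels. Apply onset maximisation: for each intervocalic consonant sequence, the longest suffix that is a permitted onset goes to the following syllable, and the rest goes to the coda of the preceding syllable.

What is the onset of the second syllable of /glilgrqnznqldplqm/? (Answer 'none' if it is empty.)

Nuclei (vowels): i, q, q, q → 4 syllables.
Between /i/ (V1) and /q/ (V2): /lgr/ — longest licit onset from the right is /gr/, leaving /l/ as coda.
Between /q/ (V2) and /q/ (V3): /nzn/ splits as /nz/ + /n/ (/n/ is the longest suffix that is a licit onset).
Between /q/ (V3) and /q/ (V4): cluster /ldpl/ — the longest permitted-onset suffix is /pl/; onset = /pl/, preceding coda = /ld/.
So the parse is glil.grqnz.nqld.plqm.
Syllable 2 is /grqnz/: onset /gr/, nucleus /q/, coda /nz/.

gr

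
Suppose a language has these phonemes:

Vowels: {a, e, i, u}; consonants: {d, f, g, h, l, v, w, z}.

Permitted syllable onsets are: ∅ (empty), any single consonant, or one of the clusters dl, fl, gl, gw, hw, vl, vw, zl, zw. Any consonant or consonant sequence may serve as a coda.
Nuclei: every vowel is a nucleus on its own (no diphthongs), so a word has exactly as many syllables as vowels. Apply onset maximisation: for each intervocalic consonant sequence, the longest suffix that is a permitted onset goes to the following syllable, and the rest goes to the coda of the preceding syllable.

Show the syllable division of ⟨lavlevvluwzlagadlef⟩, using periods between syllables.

Vowels present: a, e, u, a, a, e; each is a nucleus, giving 6 syllables.
V1 /a/ – V2 /e/: /vl/ — entire cluster is a permitted onset → onset /vl/, coda ∅.
V2 /e/ – V3 /u/: /vvl/ splits as /v/ + /vl/ (/vl/ is the longest suffix that is a licit onset).
V3 /u/ – V4 /a/: cluster /wzl/ — the longest permitted-onset suffix is /zl/; onset = /zl/, preceding coda = /w/.
V4 /a/ – V5 /a/: /g/ is a single consonant, so it becomes the next onset.
V5 /a/ – V6 /e/: /dl/ — entire cluster is a permitted onset → onset /dl/, coda ∅.

la.vlev.vluw.zla.ga.dlef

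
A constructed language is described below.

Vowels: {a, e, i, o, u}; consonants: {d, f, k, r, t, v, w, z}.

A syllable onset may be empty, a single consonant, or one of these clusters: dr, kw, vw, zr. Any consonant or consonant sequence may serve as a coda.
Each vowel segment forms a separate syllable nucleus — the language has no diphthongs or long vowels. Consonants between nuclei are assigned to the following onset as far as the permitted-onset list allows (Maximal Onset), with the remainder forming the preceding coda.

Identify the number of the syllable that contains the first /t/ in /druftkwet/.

The vowels are u, e — 2 nuclei, so 2 syllables.
V1 /u/ – V2 /e/: /ftkw/ splits as /ft/ + /kw/ (/kw/ is the longest suffix that is a licit onset).
Syllabification: druft.kwet.
The first /t/ is in the coda of syllable 1 (/druft/).

1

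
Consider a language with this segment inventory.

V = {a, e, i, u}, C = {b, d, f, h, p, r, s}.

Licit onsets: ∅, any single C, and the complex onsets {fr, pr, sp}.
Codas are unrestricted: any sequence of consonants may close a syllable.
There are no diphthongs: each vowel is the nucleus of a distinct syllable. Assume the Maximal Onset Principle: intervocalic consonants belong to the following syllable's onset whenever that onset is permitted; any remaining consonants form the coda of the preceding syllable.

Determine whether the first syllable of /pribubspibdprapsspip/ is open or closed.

The vowels are i, u, i, a, i — 5 nuclei, so 5 syllables.
σ1/σ2 boundary: /b/ is a single consonant, so it becomes the next onset.
σ2/σ3 boundary: /bsp/; trying suffixes from longest down, /sp/ is the first permitted one, so coda /b/ | onset /sp/.
σ3/σ4 boundary: cluster /bdpr/ — the longest permitted-onset suffix is /pr/; onset = /pr/, preceding coda = /bd/.
σ4/σ5 boundary: /pssp/ — longest licit onset from the right is /sp/, leaving /ps/ as coda.
Result: pri.bub.spibd.praps.spip.
Syllable 1 is /pri/; it ends in its nucleus with no coda, so it is open.

open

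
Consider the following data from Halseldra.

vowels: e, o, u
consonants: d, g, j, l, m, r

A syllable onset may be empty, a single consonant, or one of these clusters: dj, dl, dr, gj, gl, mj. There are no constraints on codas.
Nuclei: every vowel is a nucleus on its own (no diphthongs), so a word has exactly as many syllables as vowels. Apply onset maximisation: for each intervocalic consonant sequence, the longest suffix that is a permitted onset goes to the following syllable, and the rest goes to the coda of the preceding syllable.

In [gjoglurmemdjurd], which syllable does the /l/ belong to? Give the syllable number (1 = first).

2

The vowels are o, u, e, u — 4 nuclei, so 4 syllables.
V1 /o/ – V2 /u/: /gl/ — entire cluster is a permitted onset → onset /gl/, coda ∅.
V2 /u/ – V3 /e/: /rm/; trying suffixes from longest down, /m/ is the first permitted one, so coda /r/ | onset /m/.
V3 /e/ – V4 /u/: cluster /mdj/ — the longest permitted-onset suffix is /dj/; onset = /dj/, preceding coda = /m/.
So the parse is gjo.glur.mem.djurd.
The /l/ is in the onset of syllable 2 (/glur/).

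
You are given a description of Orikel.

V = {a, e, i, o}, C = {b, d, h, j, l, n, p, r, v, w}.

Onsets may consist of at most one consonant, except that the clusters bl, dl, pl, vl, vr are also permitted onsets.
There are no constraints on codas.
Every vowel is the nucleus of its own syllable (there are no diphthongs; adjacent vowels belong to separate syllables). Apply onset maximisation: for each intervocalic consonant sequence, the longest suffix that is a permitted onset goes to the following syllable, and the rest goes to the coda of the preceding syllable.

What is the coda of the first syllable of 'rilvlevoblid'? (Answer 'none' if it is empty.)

Nuclei (vowels): i, e, o, i → 4 syllables.
/i…e/ gap (V1→V2): /lvl/ — longest licit onset from the right is /vl/, leaving /l/ as coda.
/e…o/ gap (V2→V3): /v/ → onset of the next syllable (single consonants are always licit onsets).
/o…i/ gap (V3→V4): /bl/ — entire cluster is a permitted onset → onset /bl/, coda ∅.
Result: ril.vle.vo.blid.
Syllable 1 is /ril/: onset /r/, nucleus /i/, coda /l/.

l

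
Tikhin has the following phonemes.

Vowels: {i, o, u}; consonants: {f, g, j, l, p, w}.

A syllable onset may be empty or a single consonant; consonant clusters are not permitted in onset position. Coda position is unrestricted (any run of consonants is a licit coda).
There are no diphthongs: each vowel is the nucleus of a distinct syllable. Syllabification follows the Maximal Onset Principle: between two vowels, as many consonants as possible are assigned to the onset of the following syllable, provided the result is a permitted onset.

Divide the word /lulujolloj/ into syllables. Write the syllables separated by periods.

Nuclei (vowels): u, u, o, o → 4 syllables.
/u…u/ gap (V1→V2): /l/ → onset of the next syllable (single consonants are always licit onsets).
/u…o/ gap (V2→V3): /j/ → onset of the next syllable (single consonants are always licit onsets).
/o…o/ gap (V3→V4): /ll/; trying suffixes from longest down, /l/ is the first permitted one, so coda /l/ | onset /l/.

lu.lu.jol.loj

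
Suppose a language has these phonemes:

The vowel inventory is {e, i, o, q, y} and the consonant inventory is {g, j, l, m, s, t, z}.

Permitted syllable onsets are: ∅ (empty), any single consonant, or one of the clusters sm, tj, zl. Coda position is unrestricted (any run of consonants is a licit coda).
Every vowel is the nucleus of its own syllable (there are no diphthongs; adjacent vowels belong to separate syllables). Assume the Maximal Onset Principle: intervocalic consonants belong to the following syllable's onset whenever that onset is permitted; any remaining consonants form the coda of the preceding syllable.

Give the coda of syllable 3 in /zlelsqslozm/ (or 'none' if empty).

zm

The vowels are e, q, o — 3 nuclei, so 3 syllables.
σ1/σ2 boundary: /ls/ — longest licit onset from the right is /s/, leaving /l/ as coda.
σ2/σ3 boundary: cluster /sl/ — the longest permitted-onset suffix is /l/; onset = /l/, preceding coda = /s/.
Result: zlel.sqs.lozm.
Syllable 3 is /lozm/: onset /l/, nucleus /o/, coda /zm/.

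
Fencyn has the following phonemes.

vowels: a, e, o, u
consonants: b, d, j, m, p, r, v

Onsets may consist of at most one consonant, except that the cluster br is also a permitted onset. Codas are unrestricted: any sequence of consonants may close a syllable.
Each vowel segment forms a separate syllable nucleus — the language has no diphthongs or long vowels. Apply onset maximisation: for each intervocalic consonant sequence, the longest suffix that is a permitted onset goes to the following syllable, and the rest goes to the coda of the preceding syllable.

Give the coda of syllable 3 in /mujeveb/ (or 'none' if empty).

b

Vowels present: u, e, e; each is a nucleus, giving 3 syllables.
Between /u/ (V1) and /e/ (V2): just /j/ — single C goes to the following onset.
Between /e/ (V2) and /e/ (V3): /v/ is a single consonant, so it becomes the next onset.
Putting it together: mu.je.veb.
Syllable 3 is /veb/: onset /v/, nucleus /e/, coda /b/.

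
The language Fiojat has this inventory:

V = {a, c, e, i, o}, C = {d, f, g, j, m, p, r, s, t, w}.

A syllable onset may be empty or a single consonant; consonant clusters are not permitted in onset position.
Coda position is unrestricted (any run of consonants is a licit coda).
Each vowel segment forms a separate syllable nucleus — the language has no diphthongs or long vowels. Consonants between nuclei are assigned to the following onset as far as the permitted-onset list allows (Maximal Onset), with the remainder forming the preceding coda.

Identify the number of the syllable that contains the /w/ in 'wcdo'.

1

Vowels present: c, o; each is a nucleus, giving 2 syllables.
/c…o/ gap (V1→V2): /d/ is a single consonant, so it becomes the next onset.
Result: wc.do.
The /w/ is in the onset of syllable 1 (/wc/).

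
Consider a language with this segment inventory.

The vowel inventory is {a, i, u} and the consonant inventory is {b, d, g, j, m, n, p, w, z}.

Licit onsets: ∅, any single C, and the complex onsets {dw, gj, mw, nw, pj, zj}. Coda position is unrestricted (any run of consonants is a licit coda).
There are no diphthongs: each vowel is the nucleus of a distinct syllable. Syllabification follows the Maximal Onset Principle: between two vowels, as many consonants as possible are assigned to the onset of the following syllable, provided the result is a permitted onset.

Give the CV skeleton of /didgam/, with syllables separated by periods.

CVC.CVC

Nuclei (vowels): i, a → 2 syllables.
/i…a/ gap (V1→V2): /dg/ splits as /d/ + /g/ (/g/ is the longest suffix that is a licit onset).
So the parse is did.gam.
Mapping each syllable to C/V: /did/ → CVC, /gam/ → CVC.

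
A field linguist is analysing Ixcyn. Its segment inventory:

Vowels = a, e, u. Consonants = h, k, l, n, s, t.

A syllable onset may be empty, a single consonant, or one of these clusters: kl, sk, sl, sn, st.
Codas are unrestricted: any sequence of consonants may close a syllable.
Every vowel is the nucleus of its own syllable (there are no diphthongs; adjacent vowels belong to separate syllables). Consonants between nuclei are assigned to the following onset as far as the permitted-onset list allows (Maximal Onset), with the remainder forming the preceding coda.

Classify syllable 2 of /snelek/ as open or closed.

closed

The vowels are e, e — 2 nuclei, so 2 syllables.
V1 /e/ – V2 /e/: /l/ → onset of the next syllable (single consonants are always licit onsets).
Syllabification: sne.lek.
Syllable 2 is /lek/ with coda /k/, so it is closed.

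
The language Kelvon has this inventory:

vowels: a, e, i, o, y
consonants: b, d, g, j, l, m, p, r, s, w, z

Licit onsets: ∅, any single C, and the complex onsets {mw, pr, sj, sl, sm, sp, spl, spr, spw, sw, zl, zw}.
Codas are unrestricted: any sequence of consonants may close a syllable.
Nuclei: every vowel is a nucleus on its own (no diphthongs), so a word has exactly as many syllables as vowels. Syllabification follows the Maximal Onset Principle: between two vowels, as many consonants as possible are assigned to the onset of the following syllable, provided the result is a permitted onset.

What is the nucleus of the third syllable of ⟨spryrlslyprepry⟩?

e

The vowels are y, y, e, y — 4 nuclei, so 4 syllables.
The third nucleus (vowel 3 from the left) is /e/.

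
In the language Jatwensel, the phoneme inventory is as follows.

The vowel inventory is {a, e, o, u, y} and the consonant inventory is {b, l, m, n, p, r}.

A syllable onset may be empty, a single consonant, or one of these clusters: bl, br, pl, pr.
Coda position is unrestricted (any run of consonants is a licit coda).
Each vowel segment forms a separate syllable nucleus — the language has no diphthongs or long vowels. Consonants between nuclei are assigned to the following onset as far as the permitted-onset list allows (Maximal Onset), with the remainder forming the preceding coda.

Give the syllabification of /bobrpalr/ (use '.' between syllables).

Vowels present: o, a; each is a nucleus, giving 2 syllables.
V1 /o/ – V2 /a/: /brp/ — longest licit onset from the right is /p/, leaving /br/ as coda.

bobr.palr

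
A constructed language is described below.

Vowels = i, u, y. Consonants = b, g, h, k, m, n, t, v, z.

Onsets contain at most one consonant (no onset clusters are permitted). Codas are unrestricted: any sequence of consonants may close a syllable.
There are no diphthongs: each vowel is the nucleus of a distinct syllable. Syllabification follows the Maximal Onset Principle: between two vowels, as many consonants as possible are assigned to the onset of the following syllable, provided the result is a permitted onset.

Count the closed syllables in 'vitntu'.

1

Nuclei (vowels): i, u → 2 syllables.
V1 /i/ – V2 /u/: /tnt/ splits as /tn/ + /t/ (/t/ is the longest suffix that is a licit onset).
Putting it together: vitn.tu.
Classifying each syllable: /vitn/ (closed), /tu/ (open).
Closed syllables: 1.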